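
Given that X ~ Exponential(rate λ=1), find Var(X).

For X ~ Exponential(rate λ=1):
Var(X) = 1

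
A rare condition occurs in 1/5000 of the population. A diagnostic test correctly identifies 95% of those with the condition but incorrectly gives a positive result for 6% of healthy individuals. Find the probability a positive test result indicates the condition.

Let D = the rare event, + = positive/flagged.
P(D) = 1/5000
P(+|D) = 95/100 = 19/20
P(+|D') = 6/100 = 3/50
P(+) = P(+|D)P(D) + P(+|D')P(D')
     = \frac{19}{20} × \frac{1}{5000} + \frac{3}{50} × \frac{4999}{5000}
     = \frac{30089}{500000}
P(D|+) = P(+|D)P(D)/P(+) = \frac{95}{30089}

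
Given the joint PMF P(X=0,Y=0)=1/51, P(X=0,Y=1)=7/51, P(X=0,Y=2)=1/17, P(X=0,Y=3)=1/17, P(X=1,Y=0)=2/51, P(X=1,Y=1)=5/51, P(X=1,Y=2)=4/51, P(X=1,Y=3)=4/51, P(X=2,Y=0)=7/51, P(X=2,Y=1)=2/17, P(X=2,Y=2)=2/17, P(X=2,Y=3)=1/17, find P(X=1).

P(X=1) = P(X=1,Y=0) + P(X=1,Y=1) + P(X=1,Y=2) + P(X=1,Y=3)
= 2/51 + 5/51 + 4/51 + 4/51
= 5/17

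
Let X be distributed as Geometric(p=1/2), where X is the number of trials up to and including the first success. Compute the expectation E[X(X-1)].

E[X(X-1)] = E[X² - X] = E[X²] - E[X]
E[X] = 2
E[X²] = Var(X) + (E[X])² = 2 + (2)² = 6
E[X(X-1)] = 6 - 2 = 4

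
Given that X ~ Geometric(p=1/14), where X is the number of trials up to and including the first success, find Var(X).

For X ~ Geometric(p=1/14), where X is the number of trials up to and including the first success:
Var(X) = 182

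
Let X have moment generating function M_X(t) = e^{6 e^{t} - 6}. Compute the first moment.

To find E[X], compute M^(1)(0):
M^(1)(t) = 6 e^{t} e^{6 e^{t} - 6}
M^(1)(0) = 6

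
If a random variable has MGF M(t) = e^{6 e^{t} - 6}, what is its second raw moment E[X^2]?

To find E[X^2], compute M^(2)(0):
M^(1)(t) = 6 e^{t} e^{6 e^{t} - 6}
M^(2)(t) = 36 e^{2 t} e^{6 e^{t} - 6} + 6 e^{t} e^{6 e^{t} - 6}
M^(2)(0) = 42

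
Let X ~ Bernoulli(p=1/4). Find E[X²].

Using the identity E[X²] = Var(X) + (E[X])²:
E[X] = \frac{1}{4}
Var(X) = \frac{3}{16}
E[X²] = \frac{3}{16} + (\frac{1}{4})²
= \frac{1}{4}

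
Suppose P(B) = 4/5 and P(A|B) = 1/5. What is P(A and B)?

By definition, P(A|B) = P(A ∩ B) / P(B)
So P(A ∩ B) = P(A|B) × P(B)
= 1/5 × 4/5
= 4/25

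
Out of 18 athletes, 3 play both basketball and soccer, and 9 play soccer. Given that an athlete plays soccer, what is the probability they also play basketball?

P(A ∩ B) = 3/18 = 1/6
P(B) = 9/18 = 1/2
P(A|B) = P(A ∩ B) / P(B) = (1/6) / (1/2) = 1/3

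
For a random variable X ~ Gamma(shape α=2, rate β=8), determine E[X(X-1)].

E[X(X-1)] = E[X² - X] = E[X²] - E[X]
E[X] = \frac{1}{4}
E[X²] = Var(X) + (E[X])² = \frac{1}{32} + (\frac{1}{4})² = \frac{3}{32}
E[X(X-1)] = \frac{3}{32} - \frac{1}{4} = - \frac{5}{32}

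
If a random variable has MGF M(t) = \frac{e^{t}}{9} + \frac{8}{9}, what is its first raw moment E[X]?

To find E[X], compute M^(1)(0):
M^(1)(t) = \frac{e^{t}}{9}
M^(1)(0) = \frac{1}{9}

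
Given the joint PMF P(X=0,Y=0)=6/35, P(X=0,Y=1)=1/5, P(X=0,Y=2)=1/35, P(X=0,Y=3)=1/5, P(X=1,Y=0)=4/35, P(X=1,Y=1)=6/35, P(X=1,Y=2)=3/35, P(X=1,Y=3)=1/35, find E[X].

First find marginal of X:
P(X=0) = 3/5
P(X=1) = 2/5
E[X] = 0 × 3/5 + 1 × 2/5 = 2/5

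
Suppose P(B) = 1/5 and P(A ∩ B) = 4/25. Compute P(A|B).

P(A|B) = P(A ∩ B) / P(B)
= (4/25) / (1/5)
= 4/5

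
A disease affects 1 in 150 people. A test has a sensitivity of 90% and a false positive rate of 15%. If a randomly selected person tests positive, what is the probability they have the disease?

Let D = the rare event, + = positive/flagged.
P(D) = 1/150
P(+|D) = 90/100 = 9/10
P(+|D') = 15/100 = 3/20
P(+) = P(+|D)P(D) + P(+|D')P(D')
     = \frac{9}{10} × \frac{1}{150} + \frac{3}{20} × \frac{149}{150}
     = \frac{31}{200}
P(D|+) = P(+|D)P(D)/P(+) = \frac{6}{155}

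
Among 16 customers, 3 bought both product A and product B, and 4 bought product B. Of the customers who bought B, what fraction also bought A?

P(A ∩ B) = 3/16
P(B) = 4/16 = 1/4
P(A|B) = P(A ∩ B) / P(B) = (3/16) / (1/4) = 3/4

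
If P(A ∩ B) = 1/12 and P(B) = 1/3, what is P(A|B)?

P(A|B) = P(A ∩ B) / P(B)
= (1/12) / (1/3)
= 1/4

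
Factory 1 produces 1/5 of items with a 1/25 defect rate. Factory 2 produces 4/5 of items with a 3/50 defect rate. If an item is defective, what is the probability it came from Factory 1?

Using Bayes' theorem:
P(F1) = 1/5, P(D|F1) = 1/25
P(F2) = 4/5, P(D|F2) = 3/50
P(D) = P(D|F1)P(F1) + P(D|F2)P(F2)
     = \frac{7}{125}
P(F1|D) = P(D|F1)P(F1) / P(D)
= \frac{1}{7}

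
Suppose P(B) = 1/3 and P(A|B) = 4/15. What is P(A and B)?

By definition, P(A|B) = P(A ∩ B) / P(B)
So P(A ∩ B) = P(A|B) × P(B)
= 4/15 × 1/3
= 4/45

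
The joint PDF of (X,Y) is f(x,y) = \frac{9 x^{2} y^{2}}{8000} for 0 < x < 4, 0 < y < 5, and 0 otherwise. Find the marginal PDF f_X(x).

f_X(x) = ∫_0^5 f(x,y) dy
= ∫_0^5 \frac{9 x^{2} y^{2}}{8000} dy
= \frac{3 x^{2}}{64} for 0 < x < 4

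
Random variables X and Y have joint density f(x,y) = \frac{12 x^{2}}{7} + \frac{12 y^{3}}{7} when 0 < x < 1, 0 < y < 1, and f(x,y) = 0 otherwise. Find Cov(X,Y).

E[XY] = ∫∫ xy × f(x,y) dx dy = \frac{27}{70}
E[X] = \frac{9}{14}
E[Y] = \frac{22}{35}
Cov(X,Y) = E[XY] - E[X]E[Y] = - \frac{9}{490}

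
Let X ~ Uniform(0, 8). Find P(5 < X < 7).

P(5 < X < 7) = ∫_{5}^{7} f(x) dx
where f(x) = \frac{1}{8}
= \frac{1}{4}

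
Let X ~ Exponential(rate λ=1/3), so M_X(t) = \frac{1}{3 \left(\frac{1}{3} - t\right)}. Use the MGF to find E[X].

To find E[X], compute M^(1)(0):
M^(1)(t) = \frac{1}{3 \left(\frac{1}{3} - t\right)^{2}}
M^(1)(0) = 3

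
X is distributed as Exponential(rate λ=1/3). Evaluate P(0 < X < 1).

P(0 < X < 1) = ∫_{0}^{1} f(x) dx
where f(x) = \frac{e^{- \frac{x}{3}}}{3}
= 1 - e^{- \frac{1}{3}}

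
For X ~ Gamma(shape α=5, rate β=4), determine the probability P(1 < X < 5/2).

P(1 < X < 5/2) = ∫_{1}^{5/2} f(x) dx
where f(x) = \frac{128 x^{4} e^{- 4 x}}{3}
= \frac{-1933 + 103 e^{6}}{3 e^{10}}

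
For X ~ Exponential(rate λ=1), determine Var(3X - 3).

For X ~ Exponential(rate λ=1):
Var(X) = 1
Var(3X - 3) = (3)² × Var(X) = 9 × 1 = 9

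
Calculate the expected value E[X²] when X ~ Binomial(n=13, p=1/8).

Using the identity E[X²] = Var(X) + (E[X])²:
E[X] = \frac{13}{8}
Var(X) = \frac{91}{64}
E[X²] = \frac{91}{64} + (\frac{13}{8})²
= \frac{65}{16}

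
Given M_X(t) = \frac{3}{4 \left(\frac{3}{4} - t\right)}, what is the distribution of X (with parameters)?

The MGF M(t) = \frac{3}{4 \left(\frac{3}{4} - t\right)} is the standard form for the Exponential distribution.
Comparing with the known MGF formula identifies: Exponential(rate λ=3/4)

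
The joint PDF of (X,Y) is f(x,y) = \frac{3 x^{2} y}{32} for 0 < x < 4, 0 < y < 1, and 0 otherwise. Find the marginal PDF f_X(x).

f_X(x) = ∫_0^1 f(x,y) dy
= ∫_0^1 \frac{3 x^{2} y}{32} dy
= \frac{3 x^{2}}{64} for 0 < x < 4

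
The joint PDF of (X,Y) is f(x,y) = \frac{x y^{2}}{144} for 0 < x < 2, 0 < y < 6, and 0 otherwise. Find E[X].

f_X(x) = ∫_0^6 \frac{x y^{2}}{144} dy = \frac{x}{2}
E[X] = ∫_0^2 x × (\frac{x}{2}) dx = \frac{4}{3}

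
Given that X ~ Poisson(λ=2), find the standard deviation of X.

For X ~ Poisson(λ=2):
Var(X) = 2
SD(X) = √(Var(X)) = √(2) = \sqrt{2}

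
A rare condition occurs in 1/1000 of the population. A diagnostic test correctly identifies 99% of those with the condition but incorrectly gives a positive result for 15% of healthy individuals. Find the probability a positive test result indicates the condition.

Let D = the rare event, + = positive/flagged.
P(D) = 1/1000
P(+|D) = 99/100
P(+|D') = 15/100 = 3/20
P(+) = P(+|D)P(D) + P(+|D')P(D')
     = \frac{99}{100} × \frac{1}{1000} + \frac{3}{20} × \frac{999}{1000}
     = \frac{3771}{25000}
P(D|+) = P(+|D)P(D)/P(+) = \frac{11}{1676}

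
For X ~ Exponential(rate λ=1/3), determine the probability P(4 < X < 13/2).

P(4 < X < 13/2) = ∫_{4}^{13/2} f(x) dx
where f(x) = \frac{e^{- \frac{x}{3}}}{3}
= - \frac{1}{e^{\frac{13}{6}}} + e^{- \frac{4}{3}}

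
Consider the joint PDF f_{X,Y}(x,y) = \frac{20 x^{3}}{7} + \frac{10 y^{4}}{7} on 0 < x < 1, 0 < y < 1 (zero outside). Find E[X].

E[X] = ∫_0^1 ∫_0^1 x × f(x,y) dy dx
= ∫_0^1 ∫_0^1 x × (\frac{20 x^{3}}{7} + \frac{10 y^{4}}{7}) dy dx
= \frac{5}{7}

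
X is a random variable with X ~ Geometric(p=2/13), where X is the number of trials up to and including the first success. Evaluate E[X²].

Using the identity E[X²] = Var(X) + (E[X])²:
E[X] = \frac{13}{2}
Var(X) = \frac{143}{4}
E[X²] = \frac{143}{4} + (\frac{13}{2})²
= 78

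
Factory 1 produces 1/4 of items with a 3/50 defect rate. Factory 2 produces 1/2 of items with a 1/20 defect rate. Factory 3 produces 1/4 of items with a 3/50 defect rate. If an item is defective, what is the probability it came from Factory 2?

Using Bayes' theorem:
P(F1) = 1/4, P(D|F1) = 3/50
P(F2) = 1/2, P(D|F2) = 1/20
P(F3) = 1/4, P(D|F3) = 3/50
P(D) = P(D|F1)P(F1) + P(D|F2)P(F2) + P(D|F3)P(F3)
     = \frac{11}{200}
P(F2|D) = P(D|F2)P(F2) / P(D)
= \frac{5}{11}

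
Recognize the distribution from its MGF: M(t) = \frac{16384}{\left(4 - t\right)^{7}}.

The MGF M(t) = \frac{16384}{\left(4 - t\right)^{7}} is the standard form for the Gamma distribution.
Comparing with the known MGF formula identifies: Gamma(shape α=7, rate β=4)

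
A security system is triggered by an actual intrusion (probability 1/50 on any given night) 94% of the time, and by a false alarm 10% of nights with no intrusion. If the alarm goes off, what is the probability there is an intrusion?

Let D = the rare event, + = positive/flagged.
P(D) = 1/50
P(+|D) = 94/100 = 47/50
P(+|D') = 10/100 = 1/10
P(+) = P(+|D)P(D) + P(+|D')P(D')
     = \frac{47}{50} × \frac{1}{50} + \frac{1}{10} × \frac{49}{50}
     = \frac{73}{625}
P(D|+) = P(+|D)P(D)/P(+) = \frac{47}{292}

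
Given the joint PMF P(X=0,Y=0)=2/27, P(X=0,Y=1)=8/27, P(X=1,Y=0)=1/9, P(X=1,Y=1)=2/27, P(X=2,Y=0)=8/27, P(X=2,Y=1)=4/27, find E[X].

First find marginal of X:
P(X=0) = 10/27
P(X=1) = 5/27
P(X=2) = 4/9
E[X] = 0 × 10/27 + 1 × 5/27 + 2 × 4/9 = 29/27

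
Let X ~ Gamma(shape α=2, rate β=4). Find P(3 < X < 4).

P(3 < X < 4) = ∫_{3}^{4} f(x) dx
where f(x) = 16 x e^{- 4 x}
= \frac{-17 + 13 e^{4}}{e^{16}}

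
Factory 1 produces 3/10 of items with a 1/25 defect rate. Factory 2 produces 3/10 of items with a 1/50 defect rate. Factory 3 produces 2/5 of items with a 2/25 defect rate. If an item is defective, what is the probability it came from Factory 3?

Using Bayes' theorem:
P(F1) = 3/10, P(D|F1) = 1/25
P(F2) = 3/10, P(D|F2) = 1/50
P(F3) = 2/5, P(D|F3) = 2/25
P(D) = P(D|F1)P(F1) + P(D|F2)P(F2) + P(D|F3)P(F3)
     = \frac{1}{20}
P(F3|D) = P(D|F3)P(F3) / P(D)
= \frac{16}{25}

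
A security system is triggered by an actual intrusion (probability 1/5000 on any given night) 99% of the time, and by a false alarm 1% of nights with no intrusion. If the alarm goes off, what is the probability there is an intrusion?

Let D = the rare event, + = positive/flagged.
P(D) = 1/5000
P(+|D) = 99/100
P(+|D') = 1/100
P(+) = P(+|D)P(D) + P(+|D')P(D')
     = \frac{99}{100} × \frac{1}{5000} + \frac{1}{100} × \frac{4999}{5000}
     = \frac{2549}{250000}
P(D|+) = P(+|D)P(D)/P(+) = \frac{99}{5098}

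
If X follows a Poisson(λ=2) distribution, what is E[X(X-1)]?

E[X(X-1)] = E[X² - X] = E[X²] - E[X]
E[X] = 2
E[X²] = Var(X) + (E[X])² = 2 + (2)² = 6
E[X(X-1)] = 6 - 2 = 4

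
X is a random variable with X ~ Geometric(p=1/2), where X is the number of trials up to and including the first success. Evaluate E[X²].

Using the identity E[X²] = Var(X) + (E[X])²:
E[X] = 2
Var(X) = 2
E[X²] = 2 + (2)²
= 6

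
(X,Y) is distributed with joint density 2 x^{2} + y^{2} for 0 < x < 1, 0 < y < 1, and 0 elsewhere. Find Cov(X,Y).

E[XY] = ∫∫ xy × f(x,y) dx dy = \frac{3}{8}
E[X] = \frac{2}{3}
E[Y] = \frac{7}{12}
Cov(X,Y) = E[XY] - E[X]E[Y] = - \frac{1}{72}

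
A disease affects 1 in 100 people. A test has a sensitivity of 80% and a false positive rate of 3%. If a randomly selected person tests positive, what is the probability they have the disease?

Let D = the rare event, + = positive/flagged.
P(D) = 1/100
P(+|D) = 80/100 = 4/5
P(+|D') = 3/100
P(+) = P(+|D)P(D) + P(+|D')P(D')
     = \frac{4}{5} × \frac{1}{100} + \frac{3}{100} × \frac{99}{100}
     = \frac{377}{10000}
P(D|+) = P(+|D)P(D)/P(+) = \frac{80}{377}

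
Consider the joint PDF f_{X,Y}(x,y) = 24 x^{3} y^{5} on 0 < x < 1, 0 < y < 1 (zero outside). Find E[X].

E[X] = ∫_0^1 ∫_0^1 x × f(x,y) dy dx
= ∫_0^1 ∫_0^1 x × (24 x^{3} y^{5}) dy dx
= \frac{4}{5}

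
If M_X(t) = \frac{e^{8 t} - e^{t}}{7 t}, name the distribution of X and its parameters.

The MGF M(t) = \frac{e^{8 t} - e^{t}}{7 t} is the standard form for the Uniform distribution.
Comparing with the known MGF formula identifies: Uniform(1, 8)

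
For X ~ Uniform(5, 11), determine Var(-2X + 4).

For X ~ Uniform(5, 11):
Var(X) = 3
Var(-2X + 4) = (-2)² × Var(X) = 4 × 3 = 12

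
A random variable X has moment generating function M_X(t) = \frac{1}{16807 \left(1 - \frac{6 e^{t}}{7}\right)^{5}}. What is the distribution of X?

The MGF M(t) = \frac{1}{16807 \left(1 - \frac{6 e^{t}}{7}\right)^{5}} is the standard form for the NegativeBinomial distribution.
Comparing with the known MGF formula identifies: NegBin(r=5, p=1/7), X = failures before r-th success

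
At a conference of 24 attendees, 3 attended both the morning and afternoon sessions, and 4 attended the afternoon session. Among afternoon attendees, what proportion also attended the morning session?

P(A ∩ B) = 3/24 = 1/8
P(B) = 4/24 = 1/6
P(A|B) = P(A ∩ B) / P(B) = (1/8) / (1/6) = 3/4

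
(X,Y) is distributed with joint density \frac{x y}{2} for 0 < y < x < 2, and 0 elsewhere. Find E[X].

f_X(x) = ∫_0^x \frac{x y}{2} dy = \frac{x^{3}}{4}
E[X] = ∫_0^2 x × (\frac{x^{3}}{4}) dx = \frac{8}{5}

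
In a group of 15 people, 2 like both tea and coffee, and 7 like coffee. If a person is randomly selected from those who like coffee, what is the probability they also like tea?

P(A ∩ B) = 2/15
P(B) = 7/15
P(A|B) = P(A ∩ B) / P(B) = (2/15) / (7/15) = 2/7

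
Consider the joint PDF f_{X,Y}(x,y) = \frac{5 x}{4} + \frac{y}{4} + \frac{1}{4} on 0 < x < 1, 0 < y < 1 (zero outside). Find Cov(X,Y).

E[XY] = ∫∫ xy × f(x,y) dx dy = \frac{5}{16}
E[X] = \frac{29}{48}
E[Y] = \frac{25}{48}
Cov(X,Y) = E[XY] - E[X]E[Y] = - \frac{5}{2304}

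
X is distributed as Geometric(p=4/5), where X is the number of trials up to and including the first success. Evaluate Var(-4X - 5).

For X ~ Geometric(p=4/5), where X is the number of trials up to and including the first success:
Var(X) = \frac{5}{16}
Var(-4X - 5) = (-4)² × Var(X) = 16 × \frac{5}{16} = 5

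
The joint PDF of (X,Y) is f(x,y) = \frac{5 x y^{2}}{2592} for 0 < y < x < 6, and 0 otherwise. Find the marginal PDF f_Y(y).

f_Y(y) = ∫_y^6 \frac{5 x y^{2}}{2592} dx = \frac{5 y^{2} \left(36 - y^{2}\right)}{5184}
for 0 < y < 6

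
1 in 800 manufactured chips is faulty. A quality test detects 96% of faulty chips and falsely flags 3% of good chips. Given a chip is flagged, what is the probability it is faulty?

Let D = the rare event, + = positive/flagged.
P(D) = 1/800
P(+|D) = 96/100 = 24/25
P(+|D') = 3/100
P(+) = P(+|D)P(D) + P(+|D')P(D')
     = \frac{24}{25} × \frac{1}{800} + \frac{3}{100} × \frac{799}{800}
     = \frac{2493}{80000}
P(D|+) = P(+|D)P(D)/P(+) = \frac{32}{831}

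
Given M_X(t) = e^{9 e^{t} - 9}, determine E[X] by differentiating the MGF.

To find E[X], compute M^(1)(0):
M^(1)(t) = 9 e^{t} e^{9 e^{t} - 9}
M^(1)(0) = 9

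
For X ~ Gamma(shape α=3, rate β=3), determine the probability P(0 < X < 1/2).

P(0 < X < 1/2) = ∫_{0}^{1/2} f(x) dx
where f(x) = \frac{27 x^{2} e^{- 3 x}}{2}
= 1 - \frac{29}{8 e^{\frac{3}{2}}}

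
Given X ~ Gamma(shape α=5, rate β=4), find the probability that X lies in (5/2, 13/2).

P(5/2 < X < 13/2) = ∫_{5/2}^{13/2} f(x) dx
where f(x) = \frac{128 x^{4} e^{- 4 x}}{3}
= \frac{-67005 + 1933 e^{16}}{3 e^{26}}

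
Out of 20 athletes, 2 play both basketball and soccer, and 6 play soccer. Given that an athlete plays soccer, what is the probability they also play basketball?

P(A ∩ B) = 2/20 = 1/10
P(B) = 6/20 = 3/10
P(A|B) = P(A ∩ B) / P(B) = (1/10) / (3/10) = 1/3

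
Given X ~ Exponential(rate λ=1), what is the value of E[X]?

For X ~ Exponential(rate λ=1), the expected value is:
E[X] = 1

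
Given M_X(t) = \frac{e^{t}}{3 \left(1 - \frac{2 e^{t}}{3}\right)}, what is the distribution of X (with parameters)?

The MGF M(t) = \frac{e^{t}}{3 \left(1 - \frac{2 e^{t}}{3}\right)} is the standard form for the Geometric distribution.
Comparing with the known MGF formula identifies: Geometric(p=1/3), X = trial number of first success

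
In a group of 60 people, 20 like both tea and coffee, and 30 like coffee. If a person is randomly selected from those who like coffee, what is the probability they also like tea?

P(A ∩ B) = 20/60 = 1/3
P(B) = 30/60 = 1/2
P(A|B) = P(A ∩ B) / P(B) = (1/3) / (1/2) = 2/3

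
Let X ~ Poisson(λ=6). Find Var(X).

For X ~ Poisson(λ=6):
Var(X) = 6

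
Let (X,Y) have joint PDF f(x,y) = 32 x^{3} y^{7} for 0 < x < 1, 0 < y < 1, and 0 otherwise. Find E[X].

E[X] = ∫_0^1 ∫_0^1 x × f(x,y) dy dx
= ∫_0^1 ∫_0^1 x × (32 x^{3} y^{7}) dy dx
= \frac{4}{5}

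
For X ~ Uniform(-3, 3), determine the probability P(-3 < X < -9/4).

P(-3 < X < -9/4) = ∫_{-3}^{-9/4} f(x) dx
where f(x) = \frac{1}{6}
= \frac{1}{8}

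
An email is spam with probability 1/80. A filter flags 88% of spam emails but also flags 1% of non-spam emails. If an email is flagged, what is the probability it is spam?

Let D = the rare event, + = positive/flagged.
P(D) = 1/80
P(+|D) = 88/100 = 22/25
P(+|D') = 1/100
P(+) = P(+|D)P(D) + P(+|D')P(D')
     = \frac{22}{25} × \frac{1}{80} + \frac{1}{100} × \frac{79}{80}
     = \frac{167}{8000}
P(D|+) = P(+|D)P(D)/P(+) = \frac{88}{167}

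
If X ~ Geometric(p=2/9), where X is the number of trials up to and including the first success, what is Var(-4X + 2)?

For X ~ Geometric(p=2/9), where X is the number of trials up to and including the first success:
Var(X) = \frac{63}{4}
Var(-4X + 2) = (-4)² × Var(X) = 16 × \frac{63}{4} = 252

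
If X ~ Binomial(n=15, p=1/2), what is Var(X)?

For X ~ Binomial(n=15, p=1/2):
Var(X) = \frac{15}{4}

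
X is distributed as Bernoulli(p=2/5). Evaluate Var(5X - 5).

For X ~ Bernoulli(p=2/5):
Var(X) = \frac{6}{25}
Var(5X - 5) = (5)² × Var(X) = 25 × \frac{6}{25} = 6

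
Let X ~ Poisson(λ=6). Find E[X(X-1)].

E[X(X-1)] = E[X² - X] = E[X²] - E[X]
E[X] = 6
E[X²] = Var(X) + (E[X])² = 6 + (6)² = 42
E[X(X-1)] = 42 - 6 = 36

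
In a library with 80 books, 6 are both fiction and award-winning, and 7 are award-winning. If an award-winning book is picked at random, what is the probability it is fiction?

P(A ∩ B) = 6/80 = 3/40
P(B) = 7/80
P(A|B) = P(A ∩ B) / P(B) = (3/40) / (7/80) = 6/7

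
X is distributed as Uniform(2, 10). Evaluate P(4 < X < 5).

P(4 < X < 5) = ∫_{4}^{5} f(x) dx
where f(x) = \frac{1}{8}
= \frac{1}{8}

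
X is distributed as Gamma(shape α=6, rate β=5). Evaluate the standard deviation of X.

For X ~ Gamma(shape α=6, rate β=5):
Var(X) = \frac{6}{25}
SD(X) = √(Var(X)) = √(\frac{6}{25}) = \frac{\sqrt{6}}{5}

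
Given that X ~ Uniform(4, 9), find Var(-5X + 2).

For X ~ Uniform(4, 9):
Var(X) = \frac{25}{12}
Var(-5X + 2) = (-5)² × Var(X) = 25 × \frac{25}{12} = \frac{625}{12}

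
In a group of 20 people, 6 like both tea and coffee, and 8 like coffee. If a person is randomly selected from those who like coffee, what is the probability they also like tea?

P(A ∩ B) = 6/20 = 3/10
P(B) = 8/20 = 2/5
P(A|B) = P(A ∩ B) / P(B) = (3/10) / (2/5) = 3/4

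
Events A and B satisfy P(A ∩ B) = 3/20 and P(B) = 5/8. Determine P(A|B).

P(A|B) = P(A ∩ B) / P(B)
= (3/20) / (5/8)
= 6/25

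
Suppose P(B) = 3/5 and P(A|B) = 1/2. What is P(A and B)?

By definition, P(A|B) = P(A ∩ B) / P(B)
So P(A ∩ B) = P(A|B) × P(B)
= 1/2 × 3/5
= 3/10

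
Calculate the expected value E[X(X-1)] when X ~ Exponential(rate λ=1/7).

E[X(X-1)] = E[X² - X] = E[X²] - E[X]
E[X] = 7
E[X²] = Var(X) + (E[X])² = 49 + (7)² = 98
E[X(X-1)] = 98 - 7 = 91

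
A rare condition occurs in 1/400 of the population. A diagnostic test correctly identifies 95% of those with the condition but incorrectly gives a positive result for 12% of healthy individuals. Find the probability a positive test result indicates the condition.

Let D = the rare event, + = positive/flagged.
P(D) = 1/400
P(+|D) = 95/100 = 19/20
P(+|D') = 12/100 = 3/25
P(+) = P(+|D)P(D) + P(+|D')P(D')
     = \frac{19}{20} × \frac{1}{400} + \frac{3}{25} × \frac{399}{400}
     = \frac{4883}{40000}
P(D|+) = P(+|D)P(D)/P(+) = \frac{5}{257}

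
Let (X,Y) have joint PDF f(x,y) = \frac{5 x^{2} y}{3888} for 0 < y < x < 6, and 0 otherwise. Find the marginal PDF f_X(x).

f_X(x) = ∫_0^x \frac{5 x^{2} y}{3888} dy = \frac{5 x^{4}}{7776}
for 0 < x < 6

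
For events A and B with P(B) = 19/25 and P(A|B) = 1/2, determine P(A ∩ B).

By definition, P(A|B) = P(A ∩ B) / P(B)
So P(A ∩ B) = P(A|B) × P(B)
= 1/2 × 19/25
= 19/50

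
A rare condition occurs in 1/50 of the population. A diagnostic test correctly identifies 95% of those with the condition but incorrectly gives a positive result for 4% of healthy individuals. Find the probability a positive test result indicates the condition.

Let D = the rare event, + = positive/flagged.
P(D) = 1/50
P(+|D) = 95/100 = 19/20
P(+|D') = 4/100 = 1/25
P(+) = P(+|D)P(D) + P(+|D')P(D')
     = \frac{19}{20} × \frac{1}{50} + \frac{1}{25} × \frac{49}{50}
     = \frac{291}{5000}
P(D|+) = P(+|D)P(D)/P(+) = \frac{95}{291}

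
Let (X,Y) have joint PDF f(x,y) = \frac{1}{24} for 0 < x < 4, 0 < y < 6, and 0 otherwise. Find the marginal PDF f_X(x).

f_X(x) = ∫_0^6 f(x,y) dy
= ∫_0^6 \frac{1}{24} dy
= \frac{1}{4} for 0 < x < 4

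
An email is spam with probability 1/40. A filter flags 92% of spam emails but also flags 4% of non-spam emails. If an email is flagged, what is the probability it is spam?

Let D = the rare event, + = positive/flagged.
P(D) = 1/40
P(+|D) = 92/100 = 23/25
P(+|D') = 4/100 = 1/25
P(+) = P(+|D)P(D) + P(+|D')P(D')
     = \frac{23}{25} × \frac{1}{40} + \frac{1}{25} × \frac{39}{40}
     = \frac{31}{500}
P(D|+) = P(+|D)P(D)/P(+) = \frac{23}{62}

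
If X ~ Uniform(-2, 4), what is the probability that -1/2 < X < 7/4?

P(-1/2 < X < 7/4) = ∫_{-1/2}^{7/4} f(x) dx
where f(x) = \frac{1}{6}
= \frac{3}{8}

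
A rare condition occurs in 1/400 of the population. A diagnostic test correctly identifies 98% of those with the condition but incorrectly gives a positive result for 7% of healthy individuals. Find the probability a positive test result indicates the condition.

Let D = the rare event, + = positive/flagged.
P(D) = 1/400
P(+|D) = 98/100 = 49/50
P(+|D') = 7/100
P(+) = P(+|D)P(D) + P(+|D')P(D')
     = \frac{49}{50} × \frac{1}{400} + \frac{7}{100} × \frac{399}{400}
     = \frac{2891}{40000}
P(D|+) = P(+|D)P(D)/P(+) = \frac{2}{59}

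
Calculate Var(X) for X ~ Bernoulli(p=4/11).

For X ~ Bernoulli(p=4/11):
Var(X) = \frac{28}{121}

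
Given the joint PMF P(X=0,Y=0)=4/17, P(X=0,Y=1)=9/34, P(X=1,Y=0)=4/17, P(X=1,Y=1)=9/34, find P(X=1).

P(X=1) = P(X=1,Y=0) + P(X=1,Y=1)
= 4/17 + 9/34
= 1/2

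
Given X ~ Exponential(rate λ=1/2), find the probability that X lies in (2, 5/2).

P(2 < X < 5/2) = ∫_{2}^{5/2} f(x) dx
where f(x) = \frac{e^{- \frac{x}{2}}}{2}
= - \frac{1}{e^{\frac{5}{4}}} + e^{-1}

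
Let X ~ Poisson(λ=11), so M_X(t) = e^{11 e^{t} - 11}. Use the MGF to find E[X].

To find E[X], compute M^(1)(0):
M^(1)(t) = 11 e^{t} e^{11 e^{t} - 11}
M^(1)(0) = 11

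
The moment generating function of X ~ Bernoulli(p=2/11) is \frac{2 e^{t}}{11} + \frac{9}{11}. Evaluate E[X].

To find E[X], compute M^(1)(0):
M^(1)(t) = \frac{2 e^{t}}{11}
M^(1)(0) = \frac{2}{11}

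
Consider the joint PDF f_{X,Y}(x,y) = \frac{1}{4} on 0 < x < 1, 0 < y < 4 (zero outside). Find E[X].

f_X(x) = ∫_0^4 \frac{1}{4} dy = 1
E[X] = ∫_0^1 x × (1) dx = \frac{1}{2}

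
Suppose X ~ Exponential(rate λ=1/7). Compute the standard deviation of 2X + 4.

For X ~ Exponential(rate λ=1/7):
Var(X) = 49
SD(X) = √(Var(X)) = √(49) = 7
SD(2X + 4) = |2| × SD(X) = 2 × 7 = 14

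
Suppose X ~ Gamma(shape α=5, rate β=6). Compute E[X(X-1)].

E[X(X-1)] = E[X² - X] = E[X²] - E[X]
E[X] = \frac{5}{6}
E[X²] = Var(X) + (E[X])² = \frac{5}{36} + (\frac{5}{6})² = \frac{5}{6}
E[X(X-1)] = \frac{5}{6} - \frac{5}{6} = 0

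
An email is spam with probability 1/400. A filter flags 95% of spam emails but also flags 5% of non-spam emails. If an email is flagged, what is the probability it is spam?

Let D = the rare event, + = positive/flagged.
P(D) = 1/400
P(+|D) = 95/100 = 19/20
P(+|D') = 5/100 = 1/20
P(+) = P(+|D)P(D) + P(+|D')P(D')
     = \frac{19}{20} × \frac{1}{400} + \frac{1}{20} × \frac{399}{400}
     = \frac{209}{4000}
P(D|+) = P(+|D)P(D)/P(+) = \frac{1}{22}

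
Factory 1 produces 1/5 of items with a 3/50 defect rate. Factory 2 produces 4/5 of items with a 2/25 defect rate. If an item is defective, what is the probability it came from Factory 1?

Using Bayes' theorem:
P(F1) = 1/5, P(D|F1) = 3/50
P(F2) = 4/5, P(D|F2) = 2/25
P(D) = P(D|F1)P(F1) + P(D|F2)P(F2)
     = \frac{19}{250}
P(F1|D) = P(D|F1)P(F1) / P(D)
= \frac{3}{19}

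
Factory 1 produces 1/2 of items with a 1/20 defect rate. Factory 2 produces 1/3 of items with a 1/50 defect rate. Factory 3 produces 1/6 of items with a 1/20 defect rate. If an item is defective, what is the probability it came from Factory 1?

Using Bayes' theorem:
P(F1) = 1/2, P(D|F1) = 1/20
P(F2) = 1/3, P(D|F2) = 1/50
P(F3) = 1/6, P(D|F3) = 1/20
P(D) = P(D|F1)P(F1) + P(D|F2)P(F2) + P(D|F3)P(F3)
     = \frac{1}{25}
P(F1|D) = P(D|F1)P(F1) / P(D)
= \frac{5}{8}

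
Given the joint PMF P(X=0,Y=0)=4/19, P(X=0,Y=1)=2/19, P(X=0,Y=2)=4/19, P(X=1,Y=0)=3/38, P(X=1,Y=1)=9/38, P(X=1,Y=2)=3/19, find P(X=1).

P(X=1) = P(X=1,Y=0) + P(X=1,Y=1) + P(X=1,Y=2)
= 3/38 + 9/38 + 3/19
= 9/19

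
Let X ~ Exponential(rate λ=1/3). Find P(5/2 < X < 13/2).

P(5/2 < X < 13/2) = ∫_{5/2}^{13/2} f(x) dx
where f(x) = \frac{e^{- \frac{x}{3}}}{3}
= - \frac{1 - e^{\frac{4}{3}}}{e^{\frac{13}{6}}}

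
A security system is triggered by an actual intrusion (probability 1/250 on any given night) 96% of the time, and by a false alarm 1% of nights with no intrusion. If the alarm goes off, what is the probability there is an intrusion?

Let D = the rare event, + = positive/flagged.
P(D) = 1/250
P(+|D) = 96/100 = 24/25
P(+|D') = 1/100
P(+) = P(+|D)P(D) + P(+|D')P(D')
     = \frac{24}{25} × \frac{1}{250} + \frac{1}{100} × \frac{249}{250}
     = \frac{69}{5000}
P(D|+) = P(+|D)P(D)/P(+) = \frac{32}{115}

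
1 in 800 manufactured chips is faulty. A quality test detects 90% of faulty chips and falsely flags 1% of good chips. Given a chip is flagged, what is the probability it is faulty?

Let D = the rare event, + = positive/flagged.
P(D) = 1/800
P(+|D) = 90/100 = 9/10
P(+|D') = 1/100
P(+) = P(+|D)P(D) + P(+|D')P(D')
     = \frac{9}{10} × \frac{1}{800} + \frac{1}{100} × \frac{799}{800}
     = \frac{889}{80000}
P(D|+) = P(+|D)P(D)/P(+) = \frac{90}{889}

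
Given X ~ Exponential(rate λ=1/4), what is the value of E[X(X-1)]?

E[X(X-1)] = E[X² - X] = E[X²] - E[X]
E[X] = 4
E[X²] = Var(X) + (E[X])² = 16 + (4)² = 32
E[X(X-1)] = 32 - 4 = 28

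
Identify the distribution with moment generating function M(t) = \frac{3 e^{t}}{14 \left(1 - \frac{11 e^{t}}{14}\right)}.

The MGF M(t) = \frac{3 e^{t}}{14 \left(1 - \frac{11 e^{t}}{14}\right)} is the standard form for the Geometric distribution.
Comparing with the known MGF formula identifies: Geometric(p=3/14), X = trial number of first success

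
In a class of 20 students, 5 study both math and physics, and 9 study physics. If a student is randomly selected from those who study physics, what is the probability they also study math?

P(A ∩ B) = 5/20 = 1/4
P(B) = 9/20
P(A|B) = P(A ∩ B) / P(B) = (1/4) / (9/20) = 5/9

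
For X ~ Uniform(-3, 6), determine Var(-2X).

For X ~ Uniform(-3, 6):
Var(X) = \frac{27}{4}
Var(-2X) = (-2)² × Var(X) = 4 × \frac{27}{4} = 27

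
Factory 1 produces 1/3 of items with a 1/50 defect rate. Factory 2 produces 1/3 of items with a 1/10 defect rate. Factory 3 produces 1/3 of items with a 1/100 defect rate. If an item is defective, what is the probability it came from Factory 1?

Using Bayes' theorem:
P(F1) = 1/3, P(D|F1) = 1/50
P(F2) = 1/3, P(D|F2) = 1/10
P(F3) = 1/3, P(D|F3) = 1/100
P(D) = P(D|F1)P(F1) + P(D|F2)P(F2) + P(D|F3)P(F3)
     = \frac{13}{300}
P(F1|D) = P(D|F1)P(F1) / P(D)
= \frac{2}{13}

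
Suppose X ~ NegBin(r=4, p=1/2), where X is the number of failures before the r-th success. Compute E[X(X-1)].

E[X(X-1)] = E[X² - X] = E[X²] - E[X]
E[X] = 4
E[X²] = Var(X) + (E[X])² = 8 + (4)² = 24
E[X(X-1)] = 24 - 4 = 20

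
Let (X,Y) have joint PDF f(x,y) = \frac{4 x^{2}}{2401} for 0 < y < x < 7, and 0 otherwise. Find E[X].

f_X(x) = ∫_0^x \frac{4 x^{2}}{2401} dy = \frac{4 x^{3}}{2401}
E[X] = ∫_0^7 x × (\frac{4 x^{3}}{2401}) dx = \frac{28}{5}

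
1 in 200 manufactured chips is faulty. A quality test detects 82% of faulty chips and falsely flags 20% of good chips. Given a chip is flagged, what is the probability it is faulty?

Let D = the rare event, + = positive/flagged.
P(D) = 1/200
P(+|D) = 82/100 = 41/50
P(+|D') = 20/100 = 1/5
P(+) = P(+|D)P(D) + P(+|D')P(D')
     = \frac{41}{50} × \frac{1}{200} + \frac{1}{5} × \frac{199}{200}
     = \frac{2031}{10000}
P(D|+) = P(+|D)P(D)/P(+) = \frac{41}{2031}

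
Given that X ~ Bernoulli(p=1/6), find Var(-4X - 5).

For X ~ Bernoulli(p=1/6):
Var(X) = \frac{5}{36}
Var(-4X - 5) = (-4)² × Var(X) = 16 × \frac{5}{36} = \frac{20}{9}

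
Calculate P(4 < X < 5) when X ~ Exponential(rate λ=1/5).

P(4 < X < 5) = ∫_{4}^{5} f(x) dx
where f(x) = \frac{e^{- \frac{x}{5}}}{5}
= - \frac{1}{e} + e^{- \frac{4}{5}}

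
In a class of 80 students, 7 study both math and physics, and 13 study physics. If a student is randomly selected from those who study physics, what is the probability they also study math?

P(A ∩ B) = 7/80
P(B) = 13/80
P(A|B) = P(A ∩ B) / P(B) = (7/80) / (13/80) = 7/13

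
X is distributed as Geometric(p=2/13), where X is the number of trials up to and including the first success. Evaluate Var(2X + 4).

For X ~ Geometric(p=2/13), where X is the number of trials up to and including the first success:
Var(X) = \frac{143}{4}
Var(2X + 4) = (2)² × Var(X) = 4 × \frac{143}{4} = 143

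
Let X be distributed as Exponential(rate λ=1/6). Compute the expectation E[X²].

Using the identity E[X²] = Var(X) + (E[X])²:
E[X] = 6
Var(X) = 36
E[X²] = 36 + (6)²
= 72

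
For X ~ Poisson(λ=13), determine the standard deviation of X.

For X ~ Poisson(λ=13):
Var(X) = 13
SD(X) = √(Var(X)) = √(13) = \sqrt{13}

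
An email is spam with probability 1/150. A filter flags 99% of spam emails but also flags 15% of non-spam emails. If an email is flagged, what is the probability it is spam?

Let D = the rare event, + = positive/flagged.
P(D) = 1/150
P(+|D) = 99/100
P(+|D') = 15/100 = 3/20
P(+) = P(+|D)P(D) + P(+|D')P(D')
     = \frac{99}{100} × \frac{1}{150} + \frac{3}{20} × \frac{149}{150}
     = \frac{389}{2500}
P(D|+) = P(+|D)P(D)/P(+) = \frac{33}{778}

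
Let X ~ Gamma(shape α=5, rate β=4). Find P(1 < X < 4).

P(1 < X < 4) = ∫_{1}^{4} f(x) dx
where f(x) = \frac{128 x^{4} e^{- 4 x}}{3}
= \frac{-10675 + 103 e^{12}}{3 e^{16}}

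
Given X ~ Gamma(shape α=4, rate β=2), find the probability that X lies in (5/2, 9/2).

P(5/2 < X < 9/2) = ∫_{5/2}^{9/2} f(x) dx
where f(x) = \frac{8 x^{3} e^{- 2 x}}{3}
= \frac{2 \left(-258 + 59 e^{4}\right)}{3 e^{9}}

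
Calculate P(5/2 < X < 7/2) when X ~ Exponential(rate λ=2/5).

P(5/2 < X < 7/2) = ∫_{5/2}^{7/2} f(x) dx
where f(x) = \frac{2 e^{- \frac{2 x}{5}}}{5}
= - \frac{1}{e^{\frac{7}{5}}} + e^{-1}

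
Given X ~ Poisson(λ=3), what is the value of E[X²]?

Using the identity E[X²] = Var(X) + (E[X])²:
E[X] = 3
Var(X) = 3
E[X²] = 3 + (3)²
= 12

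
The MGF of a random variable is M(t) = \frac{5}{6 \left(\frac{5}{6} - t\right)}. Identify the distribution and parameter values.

The MGF M(t) = \frac{5}{6 \left(\frac{5}{6} - t\right)} is the standard form for the Exponential distribution.
Comparing with the known MGF formula identifies: Exponential(rate λ=5/6)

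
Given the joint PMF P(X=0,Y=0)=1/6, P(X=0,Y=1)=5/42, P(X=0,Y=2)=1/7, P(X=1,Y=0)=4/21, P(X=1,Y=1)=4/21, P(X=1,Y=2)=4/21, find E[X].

First find marginal of X:
P(X=0) = 3/7
P(X=1) = 4/7
E[X] = 0 × 3/7 + 1 × 4/7 = 4/7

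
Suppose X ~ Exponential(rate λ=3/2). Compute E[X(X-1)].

E[X(X-1)] = E[X² - X] = E[X²] - E[X]
E[X] = \frac{2}{3}
E[X²] = Var(X) + (E[X])² = \frac{4}{9} + (\frac{2}{3})² = \frac{8}{9}
E[X(X-1)] = \frac{8}{9} - \frac{2}{3} = \frac{2}{9}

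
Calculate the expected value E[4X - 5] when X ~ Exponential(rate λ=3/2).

For X ~ Exponential(rate λ=3/2):
E[X] = \frac{2}{3}
E[4X - 5] = 4 × E[X] - 5 = - \frac{7}{3}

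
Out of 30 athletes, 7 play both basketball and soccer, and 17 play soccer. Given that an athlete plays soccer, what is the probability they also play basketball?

P(A ∩ B) = 7/30
P(B) = 17/30
P(A|B) = P(A ∩ B) / P(B) = (7/30) / (17/30) = 7/17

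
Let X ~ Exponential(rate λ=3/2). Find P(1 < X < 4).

P(1 < X < 4) = ∫_{1}^{4} f(x) dx
where f(x) = \frac{3 e^{- \frac{3 x}{2}}}{2}
= - \frac{1}{e^{6}} + e^{- \frac{3}{2}}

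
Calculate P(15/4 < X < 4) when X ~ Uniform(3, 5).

P(15/4 < X < 4) = ∫_{15/4}^{4} f(x) dx
where f(x) = \frac{1}{2}
= \frac{1}{8}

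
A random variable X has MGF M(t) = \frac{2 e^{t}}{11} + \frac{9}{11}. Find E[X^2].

To find E[X^2], compute M^(2)(0):
M^(1)(t) = \frac{2 e^{t}}{11}
M^(2)(t) = \frac{2 e^{t}}{11}
M^(2)(0) = \frac{2}{11}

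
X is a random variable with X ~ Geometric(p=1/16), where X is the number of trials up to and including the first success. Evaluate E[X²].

Using the identity E[X²] = Var(X) + (E[X])²:
E[X] = 16
Var(X) = 240
E[X²] = 240 + (16)²
= 496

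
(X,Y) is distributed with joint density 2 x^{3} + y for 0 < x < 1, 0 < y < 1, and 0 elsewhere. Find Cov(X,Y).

E[XY] = ∫∫ xy × f(x,y) dx dy = \frac{11}{30}
E[X] = \frac{13}{20}
E[Y] = \frac{7}{12}
Cov(X,Y) = E[XY] - E[X]E[Y] = - \frac{1}{80}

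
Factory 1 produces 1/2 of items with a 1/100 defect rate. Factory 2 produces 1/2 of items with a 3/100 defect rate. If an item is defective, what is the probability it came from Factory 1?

Using Bayes' theorem:
P(F1) = 1/2, P(D|F1) = 1/100
P(F2) = 1/2, P(D|F2) = 3/100
P(D) = P(D|F1)P(F1) + P(D|F2)P(F2)
     = \frac{1}{50}
P(F1|D) = P(D|F1)P(F1) / P(D)
= \frac{1}{4}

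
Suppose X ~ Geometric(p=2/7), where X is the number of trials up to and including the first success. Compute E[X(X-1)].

E[X(X-1)] = E[X² - X] = E[X²] - E[X]
E[X] = \frac{7}{2}
E[X²] = Var(X) + (E[X])² = \frac{35}{4} + (\frac{7}{2})² = 21
E[X(X-1)] = 21 - \frac{7}{2} = \frac{35}{2}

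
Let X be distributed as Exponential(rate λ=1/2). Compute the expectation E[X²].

Using the identity E[X²] = Var(X) + (E[X])²:
E[X] = 2
Var(X) = 4
E[X²] = 4 + (2)²
= 8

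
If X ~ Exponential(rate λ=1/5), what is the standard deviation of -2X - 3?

For X ~ Exponential(rate λ=1/5):
Var(X) = 25
SD(X) = √(Var(X)) = √(25) = 5
SD(-2X - 3) = |-2| × SD(X) = 2 × 5 = 10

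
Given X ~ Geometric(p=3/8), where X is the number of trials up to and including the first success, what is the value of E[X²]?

Using the identity E[X²] = Var(X) + (E[X])²:
E[X] = \frac{8}{3}
Var(X) = \frac{40}{9}
E[X²] = \frac{40}{9} + (\frac{8}{3})²
= \frac{104}{9}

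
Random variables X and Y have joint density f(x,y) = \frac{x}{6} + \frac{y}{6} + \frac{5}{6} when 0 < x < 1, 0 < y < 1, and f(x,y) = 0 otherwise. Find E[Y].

E[Y] = ∫_0^1 ∫_0^1 y × f(x,y) dx dy
= \frac{37}{72}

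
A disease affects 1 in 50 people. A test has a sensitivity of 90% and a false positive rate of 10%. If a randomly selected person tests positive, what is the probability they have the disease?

Let D = the rare event, + = positive/flagged.
P(D) = 1/50
P(+|D) = 90/100 = 9/10
P(+|D') = 10/100 = 1/10
P(+) = P(+|D)P(D) + P(+|D')P(D')
     = \frac{9}{10} × \frac{1}{50} + \frac{1}{10} × \frac{49}{50}
     = \frac{29}{250}
P(D|+) = P(+|D)P(D)/P(+) = \frac{9}{58}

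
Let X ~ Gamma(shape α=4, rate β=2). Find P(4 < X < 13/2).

P(4 < X < 13/2) = ∫_{4}^{13/2} f(x) dx
where f(x) = \frac{8 x^{3} e^{- 2 x}}{3}
= \frac{-1394 + 379 e^{5}}{3 e^{13}}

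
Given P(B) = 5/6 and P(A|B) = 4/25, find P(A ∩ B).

By definition, P(A|B) = P(A ∩ B) / P(B)
So P(A ∩ B) = P(A|B) × P(B)
= 4/25 × 5/6
= 2/15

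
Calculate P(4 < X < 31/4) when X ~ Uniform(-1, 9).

P(4 < X < 31/4) = ∫_{4}^{31/4} f(x) dx
where f(x) = \frac{1}{10}
= \frac{3}{8}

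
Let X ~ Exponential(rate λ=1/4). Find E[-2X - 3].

For X ~ Exponential(rate λ=1/4):
E[X] = 4
E[-2X - 3] = -2 × E[X] - 3 = -11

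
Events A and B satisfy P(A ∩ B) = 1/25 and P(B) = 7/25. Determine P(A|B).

P(A|B) = P(A ∩ B) / P(B)
= (1/25) / (7/25)
= 1/7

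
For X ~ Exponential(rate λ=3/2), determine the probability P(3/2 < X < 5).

P(3/2 < X < 5) = ∫_{3/2}^{5} f(x) dx
where f(x) = \frac{3 e^{- \frac{3 x}{2}}}{2}
= - \frac{1}{e^{\frac{15}{2}}} + e^{- \frac{9}{4}}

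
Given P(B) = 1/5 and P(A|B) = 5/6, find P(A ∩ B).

By definition, P(A|B) = P(A ∩ B) / P(B)
So P(A ∩ B) = P(A|B) × P(B)
= 5/6 × 1/5
= 1/6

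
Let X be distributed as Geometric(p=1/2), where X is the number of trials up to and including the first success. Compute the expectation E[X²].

Using the identity E[X²] = Var(X) + (E[X])²:
E[X] = 2
Var(X) = 2
E[X²] = 2 + (2)²
= 6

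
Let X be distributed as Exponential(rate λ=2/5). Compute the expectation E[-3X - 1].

For X ~ Exponential(rate λ=2/5):
E[X] = \frac{5}{2}
E[-3X - 1] = -3 × E[X] - 1 = - \frac{17}{2}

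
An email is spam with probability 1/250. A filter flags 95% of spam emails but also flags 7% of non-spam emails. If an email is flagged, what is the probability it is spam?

Let D = the rare event, + = positive/flagged.
P(D) = 1/250
P(+|D) = 95/100 = 19/20
P(+|D') = 7/100
P(+) = P(+|D)P(D) + P(+|D')P(D')
     = \frac{19}{20} × \frac{1}{250} + \frac{7}{100} × \frac{249}{250}
     = \frac{919}{12500}
P(D|+) = P(+|D)P(D)/P(+) = \frac{95}{1838}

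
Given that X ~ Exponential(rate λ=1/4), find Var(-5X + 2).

For X ~ Exponential(rate λ=1/4):
Var(X) = 16
Var(-5X + 2) = (-5)² × Var(X) = 25 × 16 = 400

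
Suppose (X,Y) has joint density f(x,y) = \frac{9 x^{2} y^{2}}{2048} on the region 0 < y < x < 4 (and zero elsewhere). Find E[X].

f_X(x) = ∫_0^x \frac{9 x^{2} y^{2}}{2048} dy = \frac{3 x^{5}}{2048}
E[X] = ∫_0^4 x × (\frac{3 x^{5}}{2048}) dx = \frac{24}{7}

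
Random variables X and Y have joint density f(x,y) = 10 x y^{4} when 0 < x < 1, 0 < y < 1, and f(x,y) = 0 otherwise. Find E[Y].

E[Y] = ∫_0^1 ∫_0^1 y × f(x,y) dx dy
= \frac{5}{6}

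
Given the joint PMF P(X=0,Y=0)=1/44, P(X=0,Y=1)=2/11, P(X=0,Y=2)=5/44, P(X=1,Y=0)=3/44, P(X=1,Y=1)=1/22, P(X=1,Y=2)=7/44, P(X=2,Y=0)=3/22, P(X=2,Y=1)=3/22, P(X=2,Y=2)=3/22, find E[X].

First find marginal of X:
P(X=0) = 7/22
P(X=1) = 3/11
P(X=2) = 9/22
E[X] = 0 × 7/22 + 1 × 3/11 + 2 × 9/22 = 12/11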